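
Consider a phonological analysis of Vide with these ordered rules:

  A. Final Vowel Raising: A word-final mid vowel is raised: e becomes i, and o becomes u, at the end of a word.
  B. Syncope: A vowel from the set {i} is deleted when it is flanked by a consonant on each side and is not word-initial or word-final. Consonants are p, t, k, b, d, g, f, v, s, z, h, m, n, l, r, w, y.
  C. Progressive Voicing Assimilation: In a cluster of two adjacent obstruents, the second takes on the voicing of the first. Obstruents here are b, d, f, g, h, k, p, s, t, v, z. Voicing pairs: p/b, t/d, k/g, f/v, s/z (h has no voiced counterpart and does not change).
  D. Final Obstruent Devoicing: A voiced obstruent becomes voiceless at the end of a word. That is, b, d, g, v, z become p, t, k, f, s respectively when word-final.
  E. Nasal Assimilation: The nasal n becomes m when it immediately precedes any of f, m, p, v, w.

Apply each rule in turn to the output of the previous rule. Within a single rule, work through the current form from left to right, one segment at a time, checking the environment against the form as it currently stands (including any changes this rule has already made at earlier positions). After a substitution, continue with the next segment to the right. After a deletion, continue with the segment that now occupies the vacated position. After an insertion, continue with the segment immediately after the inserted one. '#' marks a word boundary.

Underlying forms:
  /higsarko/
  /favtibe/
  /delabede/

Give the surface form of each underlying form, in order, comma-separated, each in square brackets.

[hksarku], [favdbi], [delabedi]

/higsarko/:
  A Final Vowel Raising: [higsarko] → [higsarku]
  B Syncope: [higsarku] → [hgsarku]
  C Progressive Voicing Assimilation: [hgsarku] → [hksarku]
  D Final Obstruent Devoicing: no change — [hksarku]
  E Nasal Assimilation: no change — [hksarku]
/favtibe/:
  A Final Vowel Raising: [favtibe] → [favtibi]
  B Syncope: [favtibi] → [favtbi]
  C Progressive Voicing Assimilation: [favtbi] → [favdbi]
  D Final Obstruent Devoicing: no change — [favdbi]
  E Nasal Assimilation: no change — [favdbi]
/delabede/:
  A Final Vowel Raising: [delabede] → [delabedi]
  B Syncope: no change — [delabedi]
  C Progressive Voicing Assimilation: no change — [delabedi]
  D Final Obstruent Devoicing: no change — [delabedi]
  E Nasal Assimilation: no change — [delabedi]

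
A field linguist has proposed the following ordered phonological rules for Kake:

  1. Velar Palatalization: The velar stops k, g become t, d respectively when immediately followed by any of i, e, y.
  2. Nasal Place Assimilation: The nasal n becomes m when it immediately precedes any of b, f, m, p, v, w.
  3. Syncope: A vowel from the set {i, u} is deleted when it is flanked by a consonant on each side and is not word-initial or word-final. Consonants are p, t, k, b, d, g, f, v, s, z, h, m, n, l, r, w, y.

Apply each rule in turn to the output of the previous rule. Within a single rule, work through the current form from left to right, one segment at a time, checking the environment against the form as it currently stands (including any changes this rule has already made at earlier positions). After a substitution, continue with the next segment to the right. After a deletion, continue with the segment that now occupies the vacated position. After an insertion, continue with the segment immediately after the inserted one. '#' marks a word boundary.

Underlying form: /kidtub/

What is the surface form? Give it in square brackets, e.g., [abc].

[tdtb]

1 Velar Palatalization: [kidtub] → [tidtub]
2 Nasal Place Assimilation: no change — [tidtub]
3 Syncope: [tidtub] → [tdtb]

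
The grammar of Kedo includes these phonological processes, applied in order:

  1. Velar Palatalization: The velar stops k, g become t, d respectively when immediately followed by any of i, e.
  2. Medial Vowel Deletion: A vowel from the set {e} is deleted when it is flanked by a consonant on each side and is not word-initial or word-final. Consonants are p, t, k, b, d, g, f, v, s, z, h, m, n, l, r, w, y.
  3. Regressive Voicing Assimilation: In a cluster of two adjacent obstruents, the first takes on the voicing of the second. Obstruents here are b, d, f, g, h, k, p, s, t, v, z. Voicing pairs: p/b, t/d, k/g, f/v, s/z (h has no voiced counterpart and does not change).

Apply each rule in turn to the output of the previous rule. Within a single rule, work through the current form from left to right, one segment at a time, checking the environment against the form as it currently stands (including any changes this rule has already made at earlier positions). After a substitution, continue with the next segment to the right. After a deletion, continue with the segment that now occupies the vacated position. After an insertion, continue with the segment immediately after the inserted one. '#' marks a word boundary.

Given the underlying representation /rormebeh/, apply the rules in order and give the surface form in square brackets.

1 Velar Palatalization: no change — [rormebeh]
2 Medial Vowel Deletion: [rormebeh] → [rormbh]
3 Regressive Voicing Assimilation: [rormbh] → [rormph]

[rormph]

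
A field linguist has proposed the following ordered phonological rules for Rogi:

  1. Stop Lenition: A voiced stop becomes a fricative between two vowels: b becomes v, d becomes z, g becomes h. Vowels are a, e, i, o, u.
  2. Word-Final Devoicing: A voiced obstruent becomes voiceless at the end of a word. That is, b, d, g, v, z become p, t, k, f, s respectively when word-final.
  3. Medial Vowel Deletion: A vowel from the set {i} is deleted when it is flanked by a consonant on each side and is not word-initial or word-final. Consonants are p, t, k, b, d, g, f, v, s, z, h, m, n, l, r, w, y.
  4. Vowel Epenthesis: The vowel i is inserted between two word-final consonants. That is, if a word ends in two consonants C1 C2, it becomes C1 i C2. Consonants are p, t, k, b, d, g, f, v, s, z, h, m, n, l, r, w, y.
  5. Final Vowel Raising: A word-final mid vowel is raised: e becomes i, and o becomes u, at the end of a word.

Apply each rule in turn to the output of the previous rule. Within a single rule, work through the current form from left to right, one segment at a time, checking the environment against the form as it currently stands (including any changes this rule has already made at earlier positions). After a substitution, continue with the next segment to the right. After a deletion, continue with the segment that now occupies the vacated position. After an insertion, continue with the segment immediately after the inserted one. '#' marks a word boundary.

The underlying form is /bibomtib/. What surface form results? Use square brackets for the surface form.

1 Stop Lenition: [bibomtib] → [bivomtib]
2 Word-Final Devoicing: [bivomtib] → [bivomtip]
3 Medial Vowel Deletion: [bivomtip] → [bvomtp]
4 Vowel Epenthesis: [bvomtp] → [bvomtip]
5 Final Vowel Raising: no change — [bvomtip]

[bvomtip]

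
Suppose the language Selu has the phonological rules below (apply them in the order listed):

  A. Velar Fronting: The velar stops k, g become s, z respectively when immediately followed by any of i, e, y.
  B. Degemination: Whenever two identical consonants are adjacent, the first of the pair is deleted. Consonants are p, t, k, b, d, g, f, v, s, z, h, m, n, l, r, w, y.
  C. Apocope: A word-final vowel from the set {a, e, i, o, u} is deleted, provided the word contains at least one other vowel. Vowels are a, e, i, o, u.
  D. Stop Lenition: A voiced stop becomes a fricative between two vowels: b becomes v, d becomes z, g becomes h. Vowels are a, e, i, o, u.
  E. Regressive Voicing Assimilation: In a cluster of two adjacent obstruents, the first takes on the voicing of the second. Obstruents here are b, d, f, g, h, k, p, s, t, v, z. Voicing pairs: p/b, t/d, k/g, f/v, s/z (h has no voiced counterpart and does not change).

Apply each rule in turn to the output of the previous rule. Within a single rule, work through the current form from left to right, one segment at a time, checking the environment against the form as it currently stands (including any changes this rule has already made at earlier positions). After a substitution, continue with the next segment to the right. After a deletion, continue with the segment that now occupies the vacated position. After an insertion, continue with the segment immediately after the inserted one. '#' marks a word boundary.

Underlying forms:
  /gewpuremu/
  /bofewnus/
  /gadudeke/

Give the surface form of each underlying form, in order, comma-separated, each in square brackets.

/gewpuremu/:
  A Velar Fronting: [gewpuremu] → [zewpuremu]
  B Degemination: no change — [zewpuremu]
  C Apocope: [zewpuremu] → [zewpurem]
  D Stop Lenition: no change — [zewpurem]
  E Regressive Voicing Assimilation: no change — [zewpurem]
/bofewnus/:
  A Velar Fronting: no change — [bofewnus]
  B Degemination: no change — [bofewnus]
  C Apocope: no change — [bofewnus]
  D Stop Lenition: no change — [bofewnus]
  E Regressive Voicing Assimilation: no change — [bofewnus]
/gadudeke/:
  A Velar Fronting: [gadudeke] → [gadudese]
  B Degemination: no change — [gadudese]
  C Apocope: [gadudese] → [gadudes]
  D Stop Lenition: [gadudes] → [gazuzes]
  E Regressive Voicing Assimilation: no change — [gazuzes]

[zewpurem], [bofewnus], [gazuzes]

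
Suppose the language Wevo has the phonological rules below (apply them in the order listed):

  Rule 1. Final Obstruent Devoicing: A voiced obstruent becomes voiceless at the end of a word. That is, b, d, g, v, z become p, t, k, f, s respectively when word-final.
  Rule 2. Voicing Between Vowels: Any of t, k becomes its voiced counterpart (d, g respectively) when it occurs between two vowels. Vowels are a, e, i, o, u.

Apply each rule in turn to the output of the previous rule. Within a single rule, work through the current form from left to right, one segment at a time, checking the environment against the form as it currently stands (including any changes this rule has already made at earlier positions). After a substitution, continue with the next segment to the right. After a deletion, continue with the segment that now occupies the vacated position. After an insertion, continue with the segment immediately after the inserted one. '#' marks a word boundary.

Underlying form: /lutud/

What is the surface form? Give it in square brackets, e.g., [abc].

[ludut]

Rule 1 Final Obstruent Devoicing: [lutud] → [lutut]
Rule 2 Voicing Between Vowels: [lutut] → [ludut]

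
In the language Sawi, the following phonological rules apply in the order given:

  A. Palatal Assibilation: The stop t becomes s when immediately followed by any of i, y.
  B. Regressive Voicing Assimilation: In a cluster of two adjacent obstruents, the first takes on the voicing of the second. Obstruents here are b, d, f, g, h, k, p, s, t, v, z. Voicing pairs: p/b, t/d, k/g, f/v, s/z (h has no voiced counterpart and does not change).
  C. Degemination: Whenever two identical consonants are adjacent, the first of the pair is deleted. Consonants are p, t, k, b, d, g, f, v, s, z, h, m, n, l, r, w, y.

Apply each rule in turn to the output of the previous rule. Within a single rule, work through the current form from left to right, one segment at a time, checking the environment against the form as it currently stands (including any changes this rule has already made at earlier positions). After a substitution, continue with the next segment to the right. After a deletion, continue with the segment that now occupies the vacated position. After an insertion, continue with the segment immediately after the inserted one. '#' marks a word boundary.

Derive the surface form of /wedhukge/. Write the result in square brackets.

[wethuge]

A Palatal Assibilation: no change — [wedhukge]
B Regressive Voicing Assimilation: [wedhukge] → [wethugge]
C Degemination: [wethugge] → [wethuge]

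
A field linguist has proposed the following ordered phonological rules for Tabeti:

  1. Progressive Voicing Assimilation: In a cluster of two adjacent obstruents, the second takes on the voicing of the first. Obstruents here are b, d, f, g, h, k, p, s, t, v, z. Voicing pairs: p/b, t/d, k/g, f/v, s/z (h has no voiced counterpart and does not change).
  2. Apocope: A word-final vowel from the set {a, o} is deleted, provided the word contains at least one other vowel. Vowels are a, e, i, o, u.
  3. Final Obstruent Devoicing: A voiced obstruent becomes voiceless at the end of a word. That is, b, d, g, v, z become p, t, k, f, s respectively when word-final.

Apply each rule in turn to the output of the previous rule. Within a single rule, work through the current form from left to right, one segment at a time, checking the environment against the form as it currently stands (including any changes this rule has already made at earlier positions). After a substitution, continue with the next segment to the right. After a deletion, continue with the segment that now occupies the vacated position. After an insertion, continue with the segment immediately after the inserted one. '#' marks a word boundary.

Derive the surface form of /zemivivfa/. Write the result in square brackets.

1 Progressive Voicing Assimilation: [zemivivfa] → [zemivivva]
2 Apocope: [zemivivva] → [zemivivv]
3 Final Obstruent Devoicing: [zemivivv] → [zemivivf]

[zemivivf]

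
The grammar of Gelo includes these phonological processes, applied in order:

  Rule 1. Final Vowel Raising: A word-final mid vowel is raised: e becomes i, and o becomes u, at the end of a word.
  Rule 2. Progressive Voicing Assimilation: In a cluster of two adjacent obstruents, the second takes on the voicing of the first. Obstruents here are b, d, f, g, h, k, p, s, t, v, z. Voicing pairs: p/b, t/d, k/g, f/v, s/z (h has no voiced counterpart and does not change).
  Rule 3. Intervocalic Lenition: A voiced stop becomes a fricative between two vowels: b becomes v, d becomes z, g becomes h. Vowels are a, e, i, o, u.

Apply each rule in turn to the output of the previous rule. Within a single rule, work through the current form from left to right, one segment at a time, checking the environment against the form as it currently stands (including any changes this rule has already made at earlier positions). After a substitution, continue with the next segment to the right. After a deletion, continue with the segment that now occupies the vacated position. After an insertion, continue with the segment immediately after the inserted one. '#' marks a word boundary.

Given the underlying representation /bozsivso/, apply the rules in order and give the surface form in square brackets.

[bozzivzu]

Rule 1 Final Vowel Raising: [bozsivso] → [bozsivsu]
Rule 2 Progressive Voicing Assimilation: [bozsivsu] → [bozzivzu]
Rule 3 Intervocalic Lenition: no change — [bozzivzu]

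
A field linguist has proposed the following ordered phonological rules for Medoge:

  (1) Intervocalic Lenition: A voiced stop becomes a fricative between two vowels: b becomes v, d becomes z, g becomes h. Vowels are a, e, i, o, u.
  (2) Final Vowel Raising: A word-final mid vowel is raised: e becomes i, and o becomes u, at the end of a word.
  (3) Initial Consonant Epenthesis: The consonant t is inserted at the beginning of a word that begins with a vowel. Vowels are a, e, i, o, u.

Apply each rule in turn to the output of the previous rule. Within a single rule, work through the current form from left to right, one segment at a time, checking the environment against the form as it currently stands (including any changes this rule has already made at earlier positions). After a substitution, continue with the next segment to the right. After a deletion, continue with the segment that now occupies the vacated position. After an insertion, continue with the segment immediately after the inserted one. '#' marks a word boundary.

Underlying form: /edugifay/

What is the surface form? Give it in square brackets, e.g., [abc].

[tezuhifay]

(1) Intervocalic Lenition: [edugifay] → [ezuhifay]
(2) Final Vowel Raising: no change — [ezuhifay]
(3) Initial Consonant Epenthesis: [ezuhifay] → [tezuhifay]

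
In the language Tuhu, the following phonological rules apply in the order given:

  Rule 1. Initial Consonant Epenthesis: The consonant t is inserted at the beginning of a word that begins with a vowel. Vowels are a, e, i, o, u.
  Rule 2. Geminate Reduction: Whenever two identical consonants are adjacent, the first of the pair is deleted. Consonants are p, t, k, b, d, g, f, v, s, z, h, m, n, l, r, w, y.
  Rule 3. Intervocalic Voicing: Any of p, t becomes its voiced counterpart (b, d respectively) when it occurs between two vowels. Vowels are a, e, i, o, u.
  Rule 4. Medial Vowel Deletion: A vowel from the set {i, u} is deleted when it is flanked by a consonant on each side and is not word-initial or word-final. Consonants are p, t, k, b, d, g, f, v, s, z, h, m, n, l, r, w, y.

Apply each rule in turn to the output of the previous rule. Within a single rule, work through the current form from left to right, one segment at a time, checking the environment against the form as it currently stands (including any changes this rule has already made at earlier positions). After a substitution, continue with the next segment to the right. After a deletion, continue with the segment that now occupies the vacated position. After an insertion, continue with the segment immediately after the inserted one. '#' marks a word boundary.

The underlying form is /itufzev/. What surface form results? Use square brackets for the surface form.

Rule 1 Initial Consonant Epenthesis: [itufzev] → [titufzev]
Rule 2 Geminate Reduction: no change — [titufzev]
Rule 3 Intervocalic Voicing: [titufzev] → [tidufzev]
Rule 4 Medial Vowel Deletion: [tidufzev] → [tdfzev]

[tdfzev]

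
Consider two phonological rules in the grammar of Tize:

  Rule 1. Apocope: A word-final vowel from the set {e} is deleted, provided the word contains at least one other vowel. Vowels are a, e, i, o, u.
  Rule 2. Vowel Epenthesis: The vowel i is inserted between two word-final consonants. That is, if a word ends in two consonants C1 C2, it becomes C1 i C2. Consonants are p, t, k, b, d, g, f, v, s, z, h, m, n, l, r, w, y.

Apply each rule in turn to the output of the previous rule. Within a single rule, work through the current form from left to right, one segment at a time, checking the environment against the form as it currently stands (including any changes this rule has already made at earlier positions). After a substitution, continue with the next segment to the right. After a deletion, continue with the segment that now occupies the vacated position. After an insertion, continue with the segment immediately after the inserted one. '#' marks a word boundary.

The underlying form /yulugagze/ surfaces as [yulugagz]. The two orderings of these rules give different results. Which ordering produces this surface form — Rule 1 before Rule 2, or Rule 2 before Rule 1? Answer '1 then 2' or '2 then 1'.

2 then 1

Order 1 then 2:
  1 Apocope: [yulugagze] → [yulugagz]
  2 Vowel Epenthesis: [yulugagz] → [yulugagiz]
  result: [yulugagiz]
Order 2 then 1:
  2 Vowel Epenthesis: no change — [yulugagze]
  1 Apocope: [yulugagze] → [yulugagz]
  result: [yulugagz]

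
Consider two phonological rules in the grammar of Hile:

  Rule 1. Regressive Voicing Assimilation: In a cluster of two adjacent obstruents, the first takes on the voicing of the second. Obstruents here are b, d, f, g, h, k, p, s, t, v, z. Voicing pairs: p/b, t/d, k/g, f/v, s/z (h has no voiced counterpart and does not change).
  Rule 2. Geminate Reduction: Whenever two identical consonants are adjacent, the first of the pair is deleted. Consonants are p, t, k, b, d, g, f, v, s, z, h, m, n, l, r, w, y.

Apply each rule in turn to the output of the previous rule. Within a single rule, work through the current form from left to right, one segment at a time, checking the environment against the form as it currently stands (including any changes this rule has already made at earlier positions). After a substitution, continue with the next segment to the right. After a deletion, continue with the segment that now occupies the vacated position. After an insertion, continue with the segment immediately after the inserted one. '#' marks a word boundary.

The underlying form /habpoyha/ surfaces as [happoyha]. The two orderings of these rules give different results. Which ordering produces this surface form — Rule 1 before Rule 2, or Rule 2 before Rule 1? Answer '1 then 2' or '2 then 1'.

2 then 1

Order 1 then 2:
  1 Regressive Voicing Assimilation: [habpoyha] → [happoyha]
  2 Geminate Reduction: [happoyha] → [hapoyha]
  result: [hapoyha]
Order 2 then 1:
  2 Geminate Reduction: no change — [habpoyha]
  1 Regressive Voicing Assimilation: [habpoyha] → [happoyha]
  result: [happoyha]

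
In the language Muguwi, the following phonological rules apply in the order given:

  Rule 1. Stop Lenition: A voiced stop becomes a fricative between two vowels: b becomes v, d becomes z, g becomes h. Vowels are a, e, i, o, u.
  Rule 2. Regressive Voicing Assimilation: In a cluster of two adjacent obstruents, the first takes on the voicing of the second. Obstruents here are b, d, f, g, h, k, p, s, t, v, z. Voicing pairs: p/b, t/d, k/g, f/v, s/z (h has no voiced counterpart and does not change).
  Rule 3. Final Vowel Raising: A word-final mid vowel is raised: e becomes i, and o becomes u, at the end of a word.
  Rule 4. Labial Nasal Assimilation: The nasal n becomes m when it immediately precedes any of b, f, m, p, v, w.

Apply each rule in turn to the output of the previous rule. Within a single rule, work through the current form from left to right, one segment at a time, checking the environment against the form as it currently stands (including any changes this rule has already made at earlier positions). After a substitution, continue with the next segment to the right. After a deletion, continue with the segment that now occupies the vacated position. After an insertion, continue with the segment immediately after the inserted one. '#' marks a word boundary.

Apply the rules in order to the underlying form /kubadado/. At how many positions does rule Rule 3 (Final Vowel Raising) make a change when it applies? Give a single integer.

Rule 1 Stop Lenition: [kubadado] → [kuvazazo]
Rule 2 Regressive Voicing Assimilation: no change — [kuvazazo]
Rule 3 Final Vowel Raising: [kuvazazo] → [kuvazazu]
Rule 4 Labial Nasal Assimilation: no change — [kuvazazu]
Rule Rule 3 changed 1 position(s).

1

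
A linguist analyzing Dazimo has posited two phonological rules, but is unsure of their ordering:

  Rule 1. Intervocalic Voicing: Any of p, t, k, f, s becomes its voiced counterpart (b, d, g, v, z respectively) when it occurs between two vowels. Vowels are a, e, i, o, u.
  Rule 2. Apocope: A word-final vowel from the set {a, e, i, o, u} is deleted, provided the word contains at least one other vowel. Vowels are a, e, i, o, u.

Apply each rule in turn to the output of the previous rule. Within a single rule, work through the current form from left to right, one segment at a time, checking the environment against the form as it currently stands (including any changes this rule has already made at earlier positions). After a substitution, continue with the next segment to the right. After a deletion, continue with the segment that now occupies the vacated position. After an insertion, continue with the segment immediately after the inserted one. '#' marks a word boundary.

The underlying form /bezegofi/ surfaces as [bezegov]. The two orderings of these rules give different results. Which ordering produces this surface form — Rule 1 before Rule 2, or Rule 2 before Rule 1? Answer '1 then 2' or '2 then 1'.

Order 1 then 2:
  1 Intervocalic Voicing: [bezegofi] → [bezegovi]
  2 Apocope: [bezegovi] → [bezegov]
  result: [bezegov]
Order 2 then 1:
  2 Apocope: [bezegofi] → [bezegof]
  1 Intervocalic Voicing: no change — [bezegof]
  result: [bezegof]

1 then 2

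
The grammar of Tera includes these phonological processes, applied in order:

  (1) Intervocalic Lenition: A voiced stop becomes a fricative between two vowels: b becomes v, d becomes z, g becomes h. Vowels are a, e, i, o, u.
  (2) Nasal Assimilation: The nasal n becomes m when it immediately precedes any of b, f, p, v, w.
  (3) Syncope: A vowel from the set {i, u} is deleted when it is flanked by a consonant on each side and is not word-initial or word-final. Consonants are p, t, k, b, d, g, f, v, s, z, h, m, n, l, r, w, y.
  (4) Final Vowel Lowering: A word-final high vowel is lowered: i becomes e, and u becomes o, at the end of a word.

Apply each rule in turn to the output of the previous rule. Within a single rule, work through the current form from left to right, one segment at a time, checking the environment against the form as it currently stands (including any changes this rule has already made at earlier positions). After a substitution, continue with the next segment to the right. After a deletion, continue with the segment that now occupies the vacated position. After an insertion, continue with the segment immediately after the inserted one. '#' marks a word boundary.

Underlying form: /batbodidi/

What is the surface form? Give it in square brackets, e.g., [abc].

(1) Intervocalic Lenition: [batbodidi] → [batbozizi]
(2) Nasal Assimilation: no change — [batbozizi]
(3) Syncope: [batbozizi] → [batbozzi]
(4) Final Vowel Lowering: [batbozzi] → [batbozze]

[batbozze]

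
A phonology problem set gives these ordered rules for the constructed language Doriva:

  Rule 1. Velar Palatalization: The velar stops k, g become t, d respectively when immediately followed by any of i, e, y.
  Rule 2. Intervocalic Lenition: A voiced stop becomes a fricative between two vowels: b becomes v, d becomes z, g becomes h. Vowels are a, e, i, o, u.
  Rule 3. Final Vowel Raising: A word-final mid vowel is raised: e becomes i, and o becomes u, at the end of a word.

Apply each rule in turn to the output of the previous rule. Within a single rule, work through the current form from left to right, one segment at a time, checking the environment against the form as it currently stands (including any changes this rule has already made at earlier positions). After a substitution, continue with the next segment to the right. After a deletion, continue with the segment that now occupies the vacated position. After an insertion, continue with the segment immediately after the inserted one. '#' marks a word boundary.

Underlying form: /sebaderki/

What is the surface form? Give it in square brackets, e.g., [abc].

Rule 1 Velar Palatalization: [sebaderki] → [sebaderti]
Rule 2 Intervocalic Lenition: [sebaderti] → [sevazerti]
Rule 3 Final Vowel Raising: no change — [sevazerti]

[sevazerti]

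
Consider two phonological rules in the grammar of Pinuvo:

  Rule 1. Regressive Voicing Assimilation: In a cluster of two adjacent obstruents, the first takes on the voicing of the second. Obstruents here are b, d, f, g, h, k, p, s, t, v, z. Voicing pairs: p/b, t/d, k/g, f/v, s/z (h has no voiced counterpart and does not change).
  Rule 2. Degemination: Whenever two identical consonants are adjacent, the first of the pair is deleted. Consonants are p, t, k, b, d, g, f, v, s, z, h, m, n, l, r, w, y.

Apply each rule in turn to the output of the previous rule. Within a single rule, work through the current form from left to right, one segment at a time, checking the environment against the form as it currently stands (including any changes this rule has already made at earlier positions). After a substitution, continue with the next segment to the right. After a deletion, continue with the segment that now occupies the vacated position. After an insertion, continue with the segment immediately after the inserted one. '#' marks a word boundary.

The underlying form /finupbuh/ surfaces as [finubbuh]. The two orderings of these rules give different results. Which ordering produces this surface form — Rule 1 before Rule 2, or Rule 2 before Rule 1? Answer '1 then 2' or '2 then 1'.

Order 1 then 2:
  1 Regressive Voicing Assimilation: [finupbuh] → [finubbuh]
  2 Degemination: [finubbuh] → [finubuh]
  result: [finubuh]
Order 2 then 1:
  2 Degemination: no change — [finupbuh]
  1 Regressive Voicing Assimilation: [finupbuh] → [finubbuh]
  result: [finubbuh]

2 then 1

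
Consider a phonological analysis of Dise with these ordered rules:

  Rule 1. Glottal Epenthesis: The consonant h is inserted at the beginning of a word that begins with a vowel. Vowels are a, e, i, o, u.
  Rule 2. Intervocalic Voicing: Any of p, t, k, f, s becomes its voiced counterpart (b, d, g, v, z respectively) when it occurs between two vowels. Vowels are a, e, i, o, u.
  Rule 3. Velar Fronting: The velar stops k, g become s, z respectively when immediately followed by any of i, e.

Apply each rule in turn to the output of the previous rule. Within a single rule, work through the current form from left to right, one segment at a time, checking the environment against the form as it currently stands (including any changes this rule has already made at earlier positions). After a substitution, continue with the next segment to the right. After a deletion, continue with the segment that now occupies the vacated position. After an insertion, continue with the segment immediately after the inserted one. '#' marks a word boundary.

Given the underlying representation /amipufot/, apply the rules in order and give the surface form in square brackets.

Rule 1 Glottal Epenthesis: [amipufot] → [hamipufot]
Rule 2 Intervocalic Voicing: [hamipufot] → [hamibuvot]
Rule 3 Velar Fronting: no change — [hamibuvot]

[hamibuvot]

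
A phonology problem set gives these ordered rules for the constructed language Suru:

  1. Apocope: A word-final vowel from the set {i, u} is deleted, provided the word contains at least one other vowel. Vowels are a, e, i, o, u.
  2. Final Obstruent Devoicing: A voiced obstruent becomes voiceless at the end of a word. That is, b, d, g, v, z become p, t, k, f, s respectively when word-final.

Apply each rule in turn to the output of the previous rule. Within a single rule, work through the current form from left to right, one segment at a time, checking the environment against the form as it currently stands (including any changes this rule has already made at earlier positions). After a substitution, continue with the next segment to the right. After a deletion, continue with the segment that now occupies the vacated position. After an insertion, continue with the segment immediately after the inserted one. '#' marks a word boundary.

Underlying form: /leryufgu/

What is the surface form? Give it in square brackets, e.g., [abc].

[leryufk]

1 Apocope: [leryufgu] → [leryufg]
2 Final Obstruent Devoicing: [leryufg] → [leryufk]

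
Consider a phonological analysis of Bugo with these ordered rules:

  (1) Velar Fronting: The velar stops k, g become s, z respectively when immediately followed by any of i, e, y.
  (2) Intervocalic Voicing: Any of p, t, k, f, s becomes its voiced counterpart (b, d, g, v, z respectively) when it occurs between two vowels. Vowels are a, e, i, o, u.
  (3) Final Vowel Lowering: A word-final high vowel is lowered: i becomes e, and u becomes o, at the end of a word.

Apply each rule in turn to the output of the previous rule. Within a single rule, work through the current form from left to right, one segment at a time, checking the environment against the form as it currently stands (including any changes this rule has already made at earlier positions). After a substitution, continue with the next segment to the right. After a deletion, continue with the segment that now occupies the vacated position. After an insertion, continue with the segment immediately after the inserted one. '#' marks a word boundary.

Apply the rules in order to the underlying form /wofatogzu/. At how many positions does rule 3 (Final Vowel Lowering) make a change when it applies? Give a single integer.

(1) Velar Fronting: no change — [wofatogzu]
(2) Intervocalic Voicing: [wofatogzu] → [wovadogzu]
(3) Final Vowel Lowering: [wovadogzu] → [wovadogzo]
Rule 3 changed 1 position(s).

1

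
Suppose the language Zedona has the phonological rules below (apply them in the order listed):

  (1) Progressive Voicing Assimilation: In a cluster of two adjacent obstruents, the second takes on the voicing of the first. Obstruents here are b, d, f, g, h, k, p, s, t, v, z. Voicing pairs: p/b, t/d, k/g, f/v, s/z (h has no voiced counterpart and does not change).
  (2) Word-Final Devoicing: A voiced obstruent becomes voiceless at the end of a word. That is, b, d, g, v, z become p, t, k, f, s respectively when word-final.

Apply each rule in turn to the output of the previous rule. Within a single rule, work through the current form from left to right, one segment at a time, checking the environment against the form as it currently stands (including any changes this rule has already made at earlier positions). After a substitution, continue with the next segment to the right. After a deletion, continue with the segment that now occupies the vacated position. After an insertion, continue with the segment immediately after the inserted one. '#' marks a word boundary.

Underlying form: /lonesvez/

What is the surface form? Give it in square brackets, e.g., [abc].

[lonesfes]

(1) Progressive Voicing Assimilation: [lonesvez] → [lonesfez]
(2) Word-Final Devoicing: [lonesfez] → [lonesfes]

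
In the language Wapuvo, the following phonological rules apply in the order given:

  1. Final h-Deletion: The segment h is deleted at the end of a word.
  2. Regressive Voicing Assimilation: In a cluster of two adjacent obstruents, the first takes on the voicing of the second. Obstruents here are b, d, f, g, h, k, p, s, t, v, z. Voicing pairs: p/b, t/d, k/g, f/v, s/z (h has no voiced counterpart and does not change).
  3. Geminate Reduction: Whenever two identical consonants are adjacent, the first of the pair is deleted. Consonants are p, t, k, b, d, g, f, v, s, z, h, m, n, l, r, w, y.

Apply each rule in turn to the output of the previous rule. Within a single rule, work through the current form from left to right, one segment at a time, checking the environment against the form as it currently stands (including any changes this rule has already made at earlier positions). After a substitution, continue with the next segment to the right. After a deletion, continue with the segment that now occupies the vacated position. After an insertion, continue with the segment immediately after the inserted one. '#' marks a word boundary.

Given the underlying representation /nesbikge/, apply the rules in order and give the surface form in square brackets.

[nezbige]

1 Final h-Deletion: no change — [nesbikge]
2 Regressive Voicing Assimilation: [nesbikge] → [nezbigge]
3 Geminate Reduction: [nezbigge] → [nezbige]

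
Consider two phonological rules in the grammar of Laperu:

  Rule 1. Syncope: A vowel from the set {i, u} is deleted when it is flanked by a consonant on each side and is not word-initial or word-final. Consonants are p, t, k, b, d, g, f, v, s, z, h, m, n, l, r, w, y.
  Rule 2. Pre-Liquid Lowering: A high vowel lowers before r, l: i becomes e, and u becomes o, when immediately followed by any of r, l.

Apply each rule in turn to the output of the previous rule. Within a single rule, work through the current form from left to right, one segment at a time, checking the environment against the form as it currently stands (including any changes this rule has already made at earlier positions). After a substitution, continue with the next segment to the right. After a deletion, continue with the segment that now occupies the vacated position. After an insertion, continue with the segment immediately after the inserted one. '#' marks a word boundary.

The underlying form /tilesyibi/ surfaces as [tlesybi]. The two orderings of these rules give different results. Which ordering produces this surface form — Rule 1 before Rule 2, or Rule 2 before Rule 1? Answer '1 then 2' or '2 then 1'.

1 then 2

Order 1 then 2:
  1 Syncope: [tilesyibi] → [tlesybi]
  2 Pre-Liquid Lowering: no change — [tlesybi]
  result: [tlesybi]
Order 2 then 1:
  2 Pre-Liquid Lowering: [tilesyibi] → [telesyibi]
  1 Syncope: [telesyibi] → [telesybi]
  result: [telesybi]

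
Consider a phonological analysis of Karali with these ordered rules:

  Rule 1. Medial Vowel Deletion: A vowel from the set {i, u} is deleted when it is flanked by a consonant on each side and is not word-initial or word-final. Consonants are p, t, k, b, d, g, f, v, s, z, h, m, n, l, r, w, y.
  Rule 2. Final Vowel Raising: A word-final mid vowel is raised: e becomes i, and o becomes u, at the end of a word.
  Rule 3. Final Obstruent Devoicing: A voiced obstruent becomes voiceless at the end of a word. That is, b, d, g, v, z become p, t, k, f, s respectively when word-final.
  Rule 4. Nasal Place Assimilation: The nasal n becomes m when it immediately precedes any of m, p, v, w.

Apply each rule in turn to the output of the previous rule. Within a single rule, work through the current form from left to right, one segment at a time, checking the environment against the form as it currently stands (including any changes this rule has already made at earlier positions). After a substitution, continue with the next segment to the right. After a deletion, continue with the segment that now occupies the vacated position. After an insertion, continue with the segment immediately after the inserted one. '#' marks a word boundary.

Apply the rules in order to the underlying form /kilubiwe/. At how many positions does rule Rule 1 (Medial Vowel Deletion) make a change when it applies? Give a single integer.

Rule 1 Medial Vowel Deletion: [kilubiwe] → [klbwe]
Rule 2 Final Vowel Raising: [klbwe] → [klbwi]
Rule 3 Final Obstruent Devoicing: no change — [klbwi]
Rule 4 Nasal Place Assimilation: no change — [klbwi]
Rule Rule 1 changed 3 position(s).

3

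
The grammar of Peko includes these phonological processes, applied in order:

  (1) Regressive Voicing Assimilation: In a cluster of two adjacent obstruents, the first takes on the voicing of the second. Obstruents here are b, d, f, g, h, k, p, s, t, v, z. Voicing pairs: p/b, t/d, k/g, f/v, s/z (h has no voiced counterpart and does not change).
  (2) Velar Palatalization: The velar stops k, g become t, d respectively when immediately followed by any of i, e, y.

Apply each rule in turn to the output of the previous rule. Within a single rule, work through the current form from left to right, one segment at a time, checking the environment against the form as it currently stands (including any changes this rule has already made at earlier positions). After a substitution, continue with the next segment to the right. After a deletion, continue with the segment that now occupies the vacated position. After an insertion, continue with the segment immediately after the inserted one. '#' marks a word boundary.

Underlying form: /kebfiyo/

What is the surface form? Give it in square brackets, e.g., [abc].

[tepfiyo]

(1) Regressive Voicing Assimilation: [kebfiyo] → [kepfiyo]
(2) Velar Palatalization: [kepfiyo] → [tepfiyo]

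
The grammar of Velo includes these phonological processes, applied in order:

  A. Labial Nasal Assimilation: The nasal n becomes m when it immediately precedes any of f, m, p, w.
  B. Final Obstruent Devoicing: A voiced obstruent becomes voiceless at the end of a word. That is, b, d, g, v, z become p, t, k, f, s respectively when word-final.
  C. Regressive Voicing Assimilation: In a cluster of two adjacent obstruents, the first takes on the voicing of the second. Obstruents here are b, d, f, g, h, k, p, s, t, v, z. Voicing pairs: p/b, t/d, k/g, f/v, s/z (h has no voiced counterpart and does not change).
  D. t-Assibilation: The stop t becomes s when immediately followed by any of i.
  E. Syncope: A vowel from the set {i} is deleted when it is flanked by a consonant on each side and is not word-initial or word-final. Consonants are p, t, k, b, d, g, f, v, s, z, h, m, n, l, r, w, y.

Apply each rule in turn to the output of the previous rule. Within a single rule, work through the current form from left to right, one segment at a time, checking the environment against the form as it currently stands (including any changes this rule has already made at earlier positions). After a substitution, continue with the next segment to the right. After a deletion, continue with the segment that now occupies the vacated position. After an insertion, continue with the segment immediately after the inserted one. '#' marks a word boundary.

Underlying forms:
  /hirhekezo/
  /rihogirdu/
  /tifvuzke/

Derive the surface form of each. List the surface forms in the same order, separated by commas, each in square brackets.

[hrhekezo], [rhogrdu], [svvuske]

/hirhekezo/:
  A Labial Nasal Assimilation: no change — [hirhekezo]
  B Final Obstruent Devoicing: no change — [hirhekezo]
  C Regressive Voicing Assimilation: no change — [hirhekezo]
  D t-Assibilation: no change — [hirhekezo]
  E Syncope: [hirhekezo] → [hrhekezo]
/rihogirdu/:
  A Labial Nasal Assimilation: no change — [rihogirdu]
  B Final Obstruent Devoicing: no change — [rihogirdu]
  C Regressive Voicing Assimilation: no change — [rihogirdu]
  D t-Assibilation: no change — [rihogirdu]
  E Syncope: [rihogirdu] → [rhogrdu]
/tifvuzke/:
  A Labial Nasal Assimilation: no change — [tifvuzke]
  B Final Obstruent Devoicing: no change — [tifvuzke]
  C Regressive Voicing Assimilation: [tifvuzke] → [tivvuske]
  D t-Assibilation: [tivvuske] → [sivvuske]
  E Syncope: [sivvuske] → [svvuske]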